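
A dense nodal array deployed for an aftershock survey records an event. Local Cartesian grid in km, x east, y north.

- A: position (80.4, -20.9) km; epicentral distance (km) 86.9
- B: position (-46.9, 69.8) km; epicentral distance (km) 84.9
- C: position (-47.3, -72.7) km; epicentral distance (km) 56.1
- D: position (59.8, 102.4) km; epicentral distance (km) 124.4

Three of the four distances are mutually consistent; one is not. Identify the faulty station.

C

Solve using three stations at a time. Using A, B, D (subtract circle equations pairwise → linear system) gives (x, y) ≈ (-4.8, -3.9).
Distances from that point to each station vs reported:
  A: calculated 86.9 vs reported 86.9 → residual 0.0 km
  B: calculated 84.9 vs reported 84.9 → residual 0.0 km
  C: calculated 80.9 vs reported 56.1 → residual 24.8 km
  D: calculated 124.4 vs reported 124.4 → residual 0.0 km
A, B, D are mutually consistent (residuals ≈ 0); C is off by 24.8 km.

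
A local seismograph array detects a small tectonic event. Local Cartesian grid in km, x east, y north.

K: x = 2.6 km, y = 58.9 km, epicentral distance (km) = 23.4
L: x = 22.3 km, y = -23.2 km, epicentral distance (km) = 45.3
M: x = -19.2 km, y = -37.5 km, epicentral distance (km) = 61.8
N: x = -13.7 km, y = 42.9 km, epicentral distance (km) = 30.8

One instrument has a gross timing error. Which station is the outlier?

Solve using three stations at a time. Using L, M, N (subtract circle equations pairwise → linear system) gives (x, y) ≈ (5.8, 19.0).
Distances from that point to each station vs reported:
  K: calculated 40.0 vs reported 23.4 → residual 16.6 km
  L: calculated 45.3 vs reported 45.3 → residual 0.0 km
  M: calculated 61.8 vs reported 61.8 → residual 0.0 km
  N: calculated 30.8 vs reported 30.8 → residual 0.0 km
L, M, N are mutually consistent (residuals ≈ 0); K is off by 16.6 km.

K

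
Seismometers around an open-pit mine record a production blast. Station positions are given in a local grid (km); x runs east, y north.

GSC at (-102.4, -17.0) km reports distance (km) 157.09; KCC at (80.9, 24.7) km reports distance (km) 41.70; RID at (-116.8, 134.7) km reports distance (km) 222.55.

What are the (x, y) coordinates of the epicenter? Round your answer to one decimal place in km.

Circle about each station: (x + 102.4)² + (y + 17.0)² = 157.09²; (x − 80.9)² + (y − 24.7)² = 41.70²; (x + 116.8)² + (y − 134.7)² = 222.55².
Subtracting the GSC equation from the KCC and RID equations removes the quadratic terms:
366.6 x + 83.4 y = 19318.52
-28.8 x + 303.4 y = -3839.66
Solving the 2×2 system: x ≈ 54.4, y ≈ -7.5 km.
Check against GSC (with the unrounded x, y): √((x + 102.4)²+(y + 17.0)²) = 157.09 ≈ 157.09 km. ✓

54.4 km east, -7.5 km north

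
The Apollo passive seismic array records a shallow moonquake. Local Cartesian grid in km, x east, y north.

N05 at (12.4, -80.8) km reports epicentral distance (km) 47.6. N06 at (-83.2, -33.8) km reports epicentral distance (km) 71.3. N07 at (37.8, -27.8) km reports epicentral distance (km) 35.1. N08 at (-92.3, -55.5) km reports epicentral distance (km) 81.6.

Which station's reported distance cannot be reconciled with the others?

Solve using three stations at a time. Using N05, N06, N08 (subtract circle equations pairwise → linear system) gives (x, y) ≈ (-12.2, -40.1).
Distances from that point to each station vs reported:
  N05: calculated 47.6 vs reported 47.6 → residual 0.0 km
  N06: calculated 71.3 vs reported 71.3 → residual 0.0 km
  N07: calculated 51.5 vs reported 35.1 → residual 16.4 km
  N08: calculated 81.6 vs reported 81.6 → residual 0.0 km
N05, N06, N08 are mutually consistent (residuals ≈ 0); N07 is off by 16.4 km.

N07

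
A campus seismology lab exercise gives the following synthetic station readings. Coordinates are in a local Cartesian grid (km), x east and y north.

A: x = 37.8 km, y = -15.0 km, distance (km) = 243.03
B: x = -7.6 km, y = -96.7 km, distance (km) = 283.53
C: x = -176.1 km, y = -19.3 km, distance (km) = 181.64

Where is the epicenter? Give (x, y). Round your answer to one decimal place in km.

(-133.6, 157.3)

Circle about each station: (x − 37.8)² + (y + 15.0)² = 243.03²; (x + 7.6)² + (y + 96.7)² = 283.53²; (x + 176.1)² + (y + 19.3)² = 181.64².
Subtracting pairs of circle equations eliminates x²+y² and gives linear equations (the radical axes):
-90.8 x − 163.4 y = -13570.87
-427.8 x − 8.6 y = 55800.35
Solving the 2×2 system: x ≈ -133.6, y ≈ 157.3 km.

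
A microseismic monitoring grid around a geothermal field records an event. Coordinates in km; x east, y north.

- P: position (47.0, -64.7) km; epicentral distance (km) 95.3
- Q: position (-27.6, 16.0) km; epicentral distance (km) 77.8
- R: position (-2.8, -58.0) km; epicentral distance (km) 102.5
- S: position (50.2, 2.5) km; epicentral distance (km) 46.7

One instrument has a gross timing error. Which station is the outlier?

Solve using three stations at a time. Using P, Q, R (subtract circle equations pairwise → linear system) gives (x, y) ≈ (48.8, 30.5).
Distances from that point to each station vs reported:
  P: calculated 95.2 vs reported 95.3 → residual 0.1 km
  Q: calculated 77.7 vs reported 77.8 → residual 0.1 km
  R: calculated 102.4 vs reported 102.5 → residual 0.1 km
  S: calculated 28.1 vs reported 46.7 → residual 18.6 km
P, Q, R are mutually consistent (residuals ≈ 0); S is off by 18.6 km.

S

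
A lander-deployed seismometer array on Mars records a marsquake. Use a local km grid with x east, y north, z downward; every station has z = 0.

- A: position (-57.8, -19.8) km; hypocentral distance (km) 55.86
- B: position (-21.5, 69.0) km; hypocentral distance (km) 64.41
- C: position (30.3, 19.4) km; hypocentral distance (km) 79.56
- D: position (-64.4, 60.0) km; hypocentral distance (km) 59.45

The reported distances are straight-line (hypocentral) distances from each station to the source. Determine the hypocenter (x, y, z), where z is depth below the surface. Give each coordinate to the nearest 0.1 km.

Each station gives a sphere (x−x_i)² + (y−y_i)² + z² = d_i² (stations at z=0).
Subtracting the A sphere from B and C: z² cancels, leaving linear equations in x and y:
72.6 x + 177.6 y = 462.06
176.2 x + 78.4 y = -5647.88
Solving: x ≈ -40.595, y ≈ 19.196 km (keep extra digits for the depth step; rounded: -40.6, 19.2).
Then from the A sphere: z² = 55.86² − (x + 57.8)² − (y + 19.8)² with x = -40.595, y = 19.196, so z ≈ 36.106 ≈ 36.1 km.
Check against D (with the unrounded solution): distance 59.46 ≈ 59.45 km. ✓

(-40.6, 19.2, 36.1)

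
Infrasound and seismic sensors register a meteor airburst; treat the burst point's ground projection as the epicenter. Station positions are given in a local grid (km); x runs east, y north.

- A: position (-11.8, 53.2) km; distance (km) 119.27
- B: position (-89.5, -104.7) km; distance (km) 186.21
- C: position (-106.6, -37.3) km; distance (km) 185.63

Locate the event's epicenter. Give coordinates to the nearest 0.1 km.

x ≈ 78.6 km, y ≈ -24.6 km

Circle about each station: (x + 11.8)² + (y − 53.2)² = 119.27²; (x + 89.5)² + (y + 104.7)² = 186.21²; (x + 106.6)² + (y + 37.3)² = 185.63².
Subtracting the A equation from the B and C equations removes the quadratic terms:
-155.4 x − 315.8 y = -4445.97
-189.6 x − 181.0 y = -10447.79
Solving the 2×2 system: x ≈ 78.6, y ≈ -24.6 km.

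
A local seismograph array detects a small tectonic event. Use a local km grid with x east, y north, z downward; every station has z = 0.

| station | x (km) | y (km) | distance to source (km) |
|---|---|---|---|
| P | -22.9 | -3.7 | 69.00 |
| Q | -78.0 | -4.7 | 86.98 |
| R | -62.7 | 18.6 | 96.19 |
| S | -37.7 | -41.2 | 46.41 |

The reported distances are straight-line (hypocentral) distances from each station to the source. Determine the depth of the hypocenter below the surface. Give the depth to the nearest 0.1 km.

40.3 km

Each station gives a sphere (x−x_i)² + (y−y_i)² + z² = d_i² (stations at z=0).
Subtracting the P sphere from Q and R: z² cancels, leaving linear equations in x and y:
-110.2 x − 2.0 y = 2763.47
-79.6 x + 44.6 y = -752.37
Solving: x ≈ -23.994, y ≈ -59.692 km (keep extra digits for the depth step; rounded: -24.0, -59.7).
Then from the P sphere: z² = 69.00² − (x + 22.9)² − (y + 3.7)² with x = -23.994, y = -59.692, so z ≈ 40.308 ≈ 40.3 km.
Check against S (with the unrounded solution): distance 46.42 ≈ 46.41 km. ✓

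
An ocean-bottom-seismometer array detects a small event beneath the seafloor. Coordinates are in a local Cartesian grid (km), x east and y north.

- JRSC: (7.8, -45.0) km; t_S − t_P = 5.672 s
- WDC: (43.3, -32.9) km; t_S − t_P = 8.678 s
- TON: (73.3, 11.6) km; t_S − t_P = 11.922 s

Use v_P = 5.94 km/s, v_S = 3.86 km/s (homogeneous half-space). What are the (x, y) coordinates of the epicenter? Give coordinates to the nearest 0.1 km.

Distance from S−P lag: d = Δt · v_P v_S / (v_P − v_S) = Δt · (5.94·3.86)/(5.94−3.86) ≈ 11.0233·Δt.
So d_JRSC = 62.52, d_WDC = 95.66, d_TON = 131.42 km.
Circle about each station: (x − 7.8)² + (y + 45.0)² = 62.52²; (x − 43.3)² + (y + 32.9)² = 95.66²; (x − 73.3)² + (y − 11.6)² = 131.42².
Subtracting pairs of circle equations eliminates x²+y² and gives linear equations (the radical axes):
71.0 x + 24.2 y = -4370.63
131.0 x + 113.2 y = -9940.86
Solving the 2×2 system: x ≈ -52.2, y ≈ -27.4 km.

x ≈ -52.2 km, y ≈ -27.4 km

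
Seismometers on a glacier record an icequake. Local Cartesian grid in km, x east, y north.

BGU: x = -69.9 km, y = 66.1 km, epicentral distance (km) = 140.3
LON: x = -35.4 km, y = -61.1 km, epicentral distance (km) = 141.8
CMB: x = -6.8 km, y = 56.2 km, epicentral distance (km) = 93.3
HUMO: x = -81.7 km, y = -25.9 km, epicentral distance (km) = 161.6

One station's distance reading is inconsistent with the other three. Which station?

CMB

Solve using three stations at a time. Using BGU, LON, HUMO (subtract circle equations pairwise → linear system) gives (x, y) ≈ (67.3, 36.7).
Distances from that point to each station vs reported:
  BGU: calculated 140.3 vs reported 140.3 → residual 0.0 km
  LON: calculated 141.8 vs reported 141.8 → residual 0.0 km
  CMB: calculated 76.6 vs reported 93.3 → residual 16.7 km
  HUMO: calculated 161.6 vs reported 161.6 → residual 0.0 km
BGU, LON, HUMO are mutually consistent (residuals ≈ 0); CMB is off by 16.7 km.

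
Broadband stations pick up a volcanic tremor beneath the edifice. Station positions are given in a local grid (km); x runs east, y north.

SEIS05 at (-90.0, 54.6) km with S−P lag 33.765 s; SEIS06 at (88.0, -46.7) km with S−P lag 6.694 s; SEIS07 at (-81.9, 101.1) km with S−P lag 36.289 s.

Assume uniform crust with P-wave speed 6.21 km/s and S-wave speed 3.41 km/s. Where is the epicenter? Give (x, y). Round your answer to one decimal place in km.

Distance from S−P lag: d = Δt · v_P v_S / (v_P − v_S) = Δt · (6.21·3.41)/(6.21−3.41) ≈ 7.5629·Δt.
So d_SEIS05 = 255.36, d_SEIS06 = 50.63, d_SEIS07 = 274.45 km.
Circle about each station: (x + 90.0)² + (y − 54.6)² = 255.36²; (x − 88.0)² + (y + 46.7)² = 50.63²; (x + 81.9)² + (y − 101.1)² = 274.45².
Subtracting the SEIS05 equation from the SEIS06 and SEIS07 equations removes the quadratic terms:
356.0 x − 202.6 y = 61489.06
16.2 x + 93.0 y = -4266.41
Solving the 2×2 system: x ≈ 133.4, y ≈ -69.1 km.
Check against SEIS05 (with the unrounded x, y): √((x + 90.0)²+(y − 54.6)²) = 255.36 ≈ 255.36 km. ✓

133.4 km east, -69.1 km north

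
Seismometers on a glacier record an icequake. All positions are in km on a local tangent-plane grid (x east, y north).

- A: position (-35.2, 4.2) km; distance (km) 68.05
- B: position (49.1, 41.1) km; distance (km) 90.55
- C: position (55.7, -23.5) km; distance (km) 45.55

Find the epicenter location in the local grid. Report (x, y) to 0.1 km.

(14.3, -42.5)

Circle about each station: (x + 35.2)² + (y − 4.2)² = 68.05²; (x − 49.1)² + (y − 41.1)² = 90.55²; (x − 55.7)² + (y + 23.5)² = 45.55².
Subtracting the A equation from the B and C equations removes the quadratic terms:
168.6 x + 73.8 y = -725.16
181.8 x − 55.4 y = 4954.06
Solving the 2×2 system: x ≈ 14.3, y ≈ -42.5 km.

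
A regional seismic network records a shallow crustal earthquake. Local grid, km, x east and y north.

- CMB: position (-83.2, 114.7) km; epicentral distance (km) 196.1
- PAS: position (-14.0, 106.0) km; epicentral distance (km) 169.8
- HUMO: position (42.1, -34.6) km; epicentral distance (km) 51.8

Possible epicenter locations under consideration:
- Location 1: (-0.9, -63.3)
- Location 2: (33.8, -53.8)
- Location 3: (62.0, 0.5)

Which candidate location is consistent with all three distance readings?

Location 1

For each candidate, compare |candidate − station| to the reported distance:
Location 1: residuals CMB 0.0, PAS 0.0, HUMO 0.1 → max 0.1 km
Location 2: residuals CMB 9.0, PAS 3.0, HUMO 30.9 → max 30.9 km
Location 3: residuals CMB 11.4, PAS 39.8, HUMO 11.5 → max 39.8 km
Only Location 1 has all residuals ≈ 0.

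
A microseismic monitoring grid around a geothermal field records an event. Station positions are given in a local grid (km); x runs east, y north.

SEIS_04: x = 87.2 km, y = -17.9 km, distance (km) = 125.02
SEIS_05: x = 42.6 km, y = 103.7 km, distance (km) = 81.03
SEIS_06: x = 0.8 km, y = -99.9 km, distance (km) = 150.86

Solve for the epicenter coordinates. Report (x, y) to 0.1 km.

x ≈ -17.9 km, y ≈ 49.8 km

Circle about each station: (x − 87.2)² + (y + 17.9)² = 125.02²; (x − 42.6)² + (y − 103.7)² = 81.03²; (x − 0.8)² + (y + 99.9)² = 150.86².
Subtracting the SEIS_04 equation from the SEIS_05 and SEIS_06 equations removes the quadratic terms:
-89.2 x + 243.2 y = 13708.34
-172.8 x − 164.0 y = -5072.34
Solving the 2×2 system: x ≈ -17.9, y ≈ 49.8 km.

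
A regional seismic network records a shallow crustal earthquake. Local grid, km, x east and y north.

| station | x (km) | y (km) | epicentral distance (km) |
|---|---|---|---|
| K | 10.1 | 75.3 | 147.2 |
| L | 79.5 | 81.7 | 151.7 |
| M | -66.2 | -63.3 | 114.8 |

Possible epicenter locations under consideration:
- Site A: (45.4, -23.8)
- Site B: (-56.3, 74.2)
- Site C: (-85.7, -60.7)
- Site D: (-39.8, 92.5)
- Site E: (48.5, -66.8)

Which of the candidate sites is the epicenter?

Site E

For each candidate, compare |candidate − station| to the reported distance:
Site A: residuals K 42.0, L 40.8, M 3.6 → max 42.0 km
Site B: residuals K 80.8, L 15.7, M 23.1 → max 80.8 km
Site C: residuals K 19.2, L 66.4, M 95.1 → max 95.1 km
Site D: residuals K 94.4, L 31.9, M 43.2 → max 94.4 km
Site E: residuals K 0.0, L 0.0, M 0.0 → max 0.0 km
Only Site E has all residuals ≈ 0.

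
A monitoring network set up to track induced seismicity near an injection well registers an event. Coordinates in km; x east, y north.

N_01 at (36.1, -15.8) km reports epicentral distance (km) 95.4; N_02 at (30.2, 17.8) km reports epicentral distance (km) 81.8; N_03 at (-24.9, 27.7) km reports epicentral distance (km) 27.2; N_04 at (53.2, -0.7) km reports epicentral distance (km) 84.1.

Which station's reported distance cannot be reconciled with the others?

Solve using three stations at a time. Using N_01, N_02, N_03 (subtract circle equations pairwise → linear system) gives (x, y) ≈ (-51.5, 22.0).
Distances from that point to each station vs reported:
  N_01: calculated 95.4 vs reported 95.4 → residual 0.0 km
  N_02: calculated 81.8 vs reported 81.8 → residual 0.0 km
  N_03: calculated 27.2 vs reported 27.2 → residual 0.0 km
  N_04: calculated 107.1 vs reported 84.1 → residual 23.0 km
N_01, N_02, N_03 are mutually consistent (residuals ≈ 0); N_04 is off by 23.0 km.

N_04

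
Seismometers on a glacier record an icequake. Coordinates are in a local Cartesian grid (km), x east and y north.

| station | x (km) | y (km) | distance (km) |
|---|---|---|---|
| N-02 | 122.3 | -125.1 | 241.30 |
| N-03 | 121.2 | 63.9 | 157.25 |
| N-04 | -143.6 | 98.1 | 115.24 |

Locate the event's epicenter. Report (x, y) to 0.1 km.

-35.9 km east, 57.1 km north

Circle about each station: (x − 122.3)² + (y + 125.1)² = 241.30²; (x − 121.2)² + (y − 63.9)² = 157.25²; (x + 143.6)² + (y − 98.1)² = 115.24².
Subtracting the N-02 equation from the N-03 and N-04 equations removes the quadratic terms:
-2.2 x + 378.0 y = 21663.48
-531.8 x + 446.4 y = 44582.70
Solving the 2×2 system: x ≈ -35.9, y ≈ 57.1 km.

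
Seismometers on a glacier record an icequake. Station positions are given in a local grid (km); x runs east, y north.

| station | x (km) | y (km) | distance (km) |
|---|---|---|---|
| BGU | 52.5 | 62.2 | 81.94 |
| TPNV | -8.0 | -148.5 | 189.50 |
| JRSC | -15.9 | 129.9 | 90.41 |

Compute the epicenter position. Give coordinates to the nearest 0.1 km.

-26.4 km east, 40.1 km north

Circle about each station: (x − 52.5)² + (y − 62.2)² = 81.94²; (x + 8.0)² + (y + 148.5)² = 189.50²; (x + 15.9)² + (y − 129.9)² = 90.41².
Subtracting the BGU equation from the TPNV and JRSC equations removes the quadratic terms:
-121.0 x − 421.4 y = -13704.93
-136.8 x + 135.4 y = 9041.93
Solving the 2×2 system: x ≈ -26.4, y ≈ 40.1 km.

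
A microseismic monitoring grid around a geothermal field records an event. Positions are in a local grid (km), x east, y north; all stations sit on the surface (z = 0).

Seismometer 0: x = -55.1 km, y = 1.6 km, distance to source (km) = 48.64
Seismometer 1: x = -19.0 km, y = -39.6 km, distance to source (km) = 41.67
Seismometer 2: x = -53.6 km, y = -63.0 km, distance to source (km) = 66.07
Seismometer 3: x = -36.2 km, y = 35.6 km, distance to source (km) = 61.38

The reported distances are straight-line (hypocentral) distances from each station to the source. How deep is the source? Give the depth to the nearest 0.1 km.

z ≈ 33.0 km

Each station gives a sphere (x−x_i)² + (y−y_i)² + z² = d_i² (stations at z=0).
Subtracting the Seismometer 0 sphere from Seismometer 1 and Seismometer 2: z² cancels, leaving linear equations in x and y:
72.2 x − 82.4 y = -479.95
3.0 x − 129.2 y = 1803.99
Solving: x ≈ -23.198, y ≈ -14.501 km (keep extra digits for the depth step; rounded: -23.2, -14.5).
Then from the Seismometer 0 sphere: z² = 48.64² − (x + 55.1)² − (y − 1.6)² with x = -23.198, y = -14.501, so z ≈ 32.998 ≈ 33.0 km.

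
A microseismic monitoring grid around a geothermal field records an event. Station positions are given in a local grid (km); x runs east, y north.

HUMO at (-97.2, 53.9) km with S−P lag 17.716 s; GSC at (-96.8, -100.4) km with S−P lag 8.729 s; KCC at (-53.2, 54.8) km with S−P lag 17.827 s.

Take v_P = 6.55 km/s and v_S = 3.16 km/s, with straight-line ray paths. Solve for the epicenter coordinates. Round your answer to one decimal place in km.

Distance from S−P lag: d = Δt · v_P v_S / (v_P − v_S) = Δt · (6.55·3.16)/(6.55−3.16) ≈ 6.1056·Δt.
So d_HUMO = 108.17, d_GSC = 53.30, d_KCC = 108.84 km.
Circle about each station: (x + 97.2)² + (y − 53.9)² = 108.17²; (x + 96.8)² + (y + 100.4)² = 53.30²; (x + 53.2)² + (y − 54.8)² = 108.84².
Subtracting the HUMO equation from the GSC and KCC equations removes the quadratic terms:
0.8 x − 308.6 y = 15957.21
88.0 x + 1.8 y = -6665.17
Solving the 2×2 system: x ≈ -74.7, y ≈ -51.9 km.

x ≈ -74.7 km, y ≈ -51.9 km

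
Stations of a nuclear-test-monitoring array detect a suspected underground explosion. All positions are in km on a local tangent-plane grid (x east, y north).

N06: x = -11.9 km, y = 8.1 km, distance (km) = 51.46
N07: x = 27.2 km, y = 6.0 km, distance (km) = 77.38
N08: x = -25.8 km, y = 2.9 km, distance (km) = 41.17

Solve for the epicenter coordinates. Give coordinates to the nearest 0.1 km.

-37.4 km east, -36.6 km north

Circle about each station: (x + 11.9)² + (y − 8.1)² = 51.46²; (x − 27.2)² + (y − 6.0)² = 77.38²; (x + 25.8)² + (y − 2.9)² = 41.17².
Subtracting pairs of circle equations eliminates x²+y² and gives linear equations (the radical axes):
78.2 x − 4.2 y = -2770.91
-27.8 x − 10.4 y = 1419.99
Solving the 2×2 system: x ≈ -37.4, y ≈ -36.6 km.
Check against N06 (with the unrounded x, y): √((x + 11.9)²+(y − 8.1)²) = 51.44 ≈ 51.46 km. ✓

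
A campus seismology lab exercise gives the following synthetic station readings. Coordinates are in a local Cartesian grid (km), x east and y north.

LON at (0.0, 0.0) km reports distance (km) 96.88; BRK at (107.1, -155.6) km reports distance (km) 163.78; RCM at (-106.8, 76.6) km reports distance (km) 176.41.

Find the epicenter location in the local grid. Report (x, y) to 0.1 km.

Circle about each station: x² + y² = 96.88²; (x − 107.1)² + (y + 155.6)² = 163.78²; (x + 106.8)² + (y − 76.6)² = 176.41².
Subtracting the LON equation from the BRK and RCM equations removes the quadratic terms:
214.2 x − 311.2 y = 18243.62
-213.6 x + 153.2 y = -4460.95
Solving the 2×2 system: x ≈ -41.8, y ≈ -87.4 km.

(-41.8, -87.4)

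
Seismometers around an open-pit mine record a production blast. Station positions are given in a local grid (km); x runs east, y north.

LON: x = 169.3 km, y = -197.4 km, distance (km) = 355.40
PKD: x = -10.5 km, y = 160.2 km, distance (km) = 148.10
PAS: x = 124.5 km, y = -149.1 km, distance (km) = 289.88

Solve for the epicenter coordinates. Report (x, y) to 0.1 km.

(-95.9, 39.2)

Circle about each station: (x − 169.3)² + (y + 197.4)² = 355.40²; (x + 10.5)² + (y − 160.2)² = 148.10²; (x − 124.5)² + (y + 149.1)² = 289.88².
Subtracting the LON equation from the PKD and PAS equations removes the quadratic terms:
-359.6 x + 715.2 y = 62520.59
-89.6 x + 96.6 y = 12380.56
Solving the 2×2 system: x ≈ -95.9, y ≈ 39.2 km.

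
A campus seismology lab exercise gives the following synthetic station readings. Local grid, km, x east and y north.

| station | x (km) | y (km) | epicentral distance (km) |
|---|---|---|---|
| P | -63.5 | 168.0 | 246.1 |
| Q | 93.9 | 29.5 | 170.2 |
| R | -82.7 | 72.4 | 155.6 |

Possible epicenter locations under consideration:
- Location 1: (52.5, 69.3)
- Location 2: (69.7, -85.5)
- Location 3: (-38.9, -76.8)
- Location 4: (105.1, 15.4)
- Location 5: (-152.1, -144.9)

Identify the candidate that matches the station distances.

Location 3

For each candidate, compare |candidate − station| to the reported distance:
Location 1: residuals P 93.8, Q 112.8, R 20.4 → max 112.8 km
Location 2: residuals P 40.3, Q 52.7, R 63.8 → max 63.8 km
Location 3: residuals P 0.1, Q 0.1, R 0.1 → max 0.1 km
Location 4: residuals P 18.7, Q 152.2, R 40.7 → max 152.2 km
Location 5: residuals P 79.1, Q 131.3, R 72.5 → max 131.3 km
Only Location 3 has all residuals ≈ 0.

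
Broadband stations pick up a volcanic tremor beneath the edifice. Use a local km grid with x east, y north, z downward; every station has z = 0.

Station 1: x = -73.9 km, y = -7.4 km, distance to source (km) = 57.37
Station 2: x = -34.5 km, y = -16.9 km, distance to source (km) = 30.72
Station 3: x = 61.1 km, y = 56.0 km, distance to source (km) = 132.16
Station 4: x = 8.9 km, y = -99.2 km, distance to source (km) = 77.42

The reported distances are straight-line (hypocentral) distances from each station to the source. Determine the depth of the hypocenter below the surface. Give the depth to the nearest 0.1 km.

Each station gives a sphere (x−x_i)² + (y−y_i)² + z² = d_i² (stations at z=0).
Subtracting the Station 1 sphere from Station 2 and Station 3: z² cancels, leaving linear equations in x and y:
78.8 x − 19.0 y = -1692.51
270.0 x + 126.8 y = -12821.71
Solving: x ≈ -30.302, y ≈ -36.594 km (keep extra digits for the depth step; rounded: -30.3, -36.6).
Then from the Station 1 sphere: z² = 57.37² − (x + 73.9)² − (y + 7.4)² with x = -30.302, y = -36.594, so z ≈ 23.200 ≈ 23.2 km.

depth ≈ 23.2 km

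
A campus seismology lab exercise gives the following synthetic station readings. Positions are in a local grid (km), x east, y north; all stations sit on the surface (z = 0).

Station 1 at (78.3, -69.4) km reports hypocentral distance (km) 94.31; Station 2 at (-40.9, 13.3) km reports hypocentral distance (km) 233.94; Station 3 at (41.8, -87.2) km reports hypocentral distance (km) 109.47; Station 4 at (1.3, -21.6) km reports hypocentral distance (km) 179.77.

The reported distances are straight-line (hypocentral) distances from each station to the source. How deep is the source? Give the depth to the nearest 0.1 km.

Each station gives a sphere (x−x_i)² + (y−y_i)² + z² = d_i² (stations at z=0).
Subtracting the Station 1 sphere from Station 2 and Station 3: z² cancels, leaving linear equations in x and y:
-238.4 x + 165.4 y = -54931.10
-73.0 x − 35.6 y = -4685.47
Solving: x ≈ 132.800, y ≈ -140.699 km (keep extra digits for the depth step; rounded: 132.8, -140.7).
Then from the Station 1 sphere: z² = 94.31² − (x − 78.3)² − (y + 69.4)² with x = 132.800, y = -140.699, so z ≈ 28.993 ≈ 29.0 km.

29.0 km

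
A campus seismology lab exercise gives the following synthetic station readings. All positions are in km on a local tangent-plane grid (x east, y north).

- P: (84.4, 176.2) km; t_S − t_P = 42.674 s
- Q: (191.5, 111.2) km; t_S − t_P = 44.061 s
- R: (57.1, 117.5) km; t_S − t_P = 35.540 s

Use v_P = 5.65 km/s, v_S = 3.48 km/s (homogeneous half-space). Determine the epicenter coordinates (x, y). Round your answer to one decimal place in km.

Distance from S−P lag: d = Δt · v_P v_S / (v_P − v_S) = Δt · (5.65·3.48)/(5.65−3.48) ≈ 9.0608·Δt.
So d_P = 386.66, d_Q = 399.23, d_R = 322.02 km.
Circle about each station: (x − 84.4)² + (y − 176.2)² = 386.66²; (x − 191.5)² + (y − 111.2)² = 399.23²; (x − 57.1)² + (y − 117.5)² = 322.02².
Subtracting pairs of circle equations eliminates x²+y² and gives linear equations (the radical axes):
214.2 x − 130.0 y = 989.25
-54.6 x − 117.4 y = 24705.94
Solving the 2×2 system: x ≈ -96.0, y ≈ -165.8 km.
Check against P (with the unrounded x, y): √((x − 84.4)²+(y − 176.2)²) = 386.66 ≈ 386.66 km. ✓

(-96.0, -165.8)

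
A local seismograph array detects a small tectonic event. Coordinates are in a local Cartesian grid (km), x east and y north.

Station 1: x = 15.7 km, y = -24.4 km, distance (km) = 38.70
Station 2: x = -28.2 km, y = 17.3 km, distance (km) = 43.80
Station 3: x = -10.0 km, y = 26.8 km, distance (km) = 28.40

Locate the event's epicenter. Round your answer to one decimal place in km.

15.5 km east, 14.3 km north

Circle about each station: (x − 15.7)² + (y + 24.4)² = 38.70²; (x + 28.2)² + (y − 17.3)² = 43.80²; (x + 10.0)² + (y − 26.8)² = 28.40².
Subtracting pairs of circle equations eliminates x²+y² and gives linear equations (the radical axes):
-87.8 x + 83.4 y = -168.07
-51.4 x + 102.4 y = 667.52
Solving the 2×2 system: x ≈ 15.5, y ≈ 14.3 km.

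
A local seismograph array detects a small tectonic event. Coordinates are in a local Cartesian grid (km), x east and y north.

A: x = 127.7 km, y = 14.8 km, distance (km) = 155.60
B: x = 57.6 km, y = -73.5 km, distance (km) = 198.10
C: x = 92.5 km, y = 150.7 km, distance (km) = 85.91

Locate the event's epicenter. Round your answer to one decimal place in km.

Circle about each station: (x − 127.7)² + (y − 14.8)² = 155.60²; (x − 57.6)² + (y + 73.5)² = 198.10²; (x − 92.5)² + (y − 150.7)² = 85.91².
Subtracting the A equation from the B and C equations removes the quadratic terms:
-140.2 x − 176.6 y = -22838.57
-70.4 x + 271.8 y = 31571.24
Solving the 2×2 system: x ≈ 12.5, y ≈ 119.4 km.

x ≈ 12.5 km, y ≈ 119.4 km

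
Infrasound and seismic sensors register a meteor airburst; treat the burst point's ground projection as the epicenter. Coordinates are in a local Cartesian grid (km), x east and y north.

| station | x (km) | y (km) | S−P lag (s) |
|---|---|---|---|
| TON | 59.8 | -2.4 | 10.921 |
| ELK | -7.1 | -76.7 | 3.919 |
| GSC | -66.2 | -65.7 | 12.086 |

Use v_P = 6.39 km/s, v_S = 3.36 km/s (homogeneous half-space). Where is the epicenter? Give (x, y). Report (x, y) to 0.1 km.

Distance from S−P lag: d = Δt · v_P v_S / (v_P − v_S) = Δt · (6.39·3.36)/(6.39−3.36) ≈ 7.0859·Δt.
So d_TON = 77.39, d_ELK = 27.77, d_GSC = 85.64 km.
Circle about each station: (x − 59.8)² + (y + 2.4)² = 77.39²; (x + 7.1)² + (y + 76.7)² = 27.77²; (x + 66.2)² + (y + 65.7)² = 85.64².
Subtracting the TON equation from the ELK and GSC equations removes the quadratic terms:
-133.8 x − 148.6 y = 7569.54
-252.0 x − 126.6 y = 3772.13
Solving the 2×2 system: x ≈ 19.4, y ≈ -68.4 km.

(19.4, -68.4)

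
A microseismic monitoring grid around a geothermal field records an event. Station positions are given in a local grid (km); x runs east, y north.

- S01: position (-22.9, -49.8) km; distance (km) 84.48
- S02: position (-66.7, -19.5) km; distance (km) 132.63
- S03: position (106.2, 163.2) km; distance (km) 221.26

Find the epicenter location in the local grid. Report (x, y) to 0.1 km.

Circle about each station: (x + 22.9)² + (y + 49.8)² = 84.48²; (x + 66.7)² + (y + 19.5)² = 132.63²; (x − 106.2)² + (y − 163.2)² = 221.26².
Subtracting the S01 equation from the S02 and S03 equations removes the quadratic terms:
-87.6 x + 60.6 y = -8629.16
258.2 x + 426.0 y = -6910.89
Solving the 2×2 system: x ≈ 61.5, y ≈ -53.5 km.
Check against S01 (with the unrounded x, y): √((x + 22.9)²+(y + 49.8)²) = 84.48 ≈ 84.48 km. ✓

(61.5, -53.5)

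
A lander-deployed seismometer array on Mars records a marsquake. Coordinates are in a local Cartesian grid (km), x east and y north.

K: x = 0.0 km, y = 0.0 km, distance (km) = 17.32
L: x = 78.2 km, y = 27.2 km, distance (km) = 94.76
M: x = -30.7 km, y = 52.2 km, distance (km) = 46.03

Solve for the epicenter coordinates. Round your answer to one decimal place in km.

(-14.8, 9.0)

Circle about each station: x² + y² = 17.32²; (x − 78.2)² + (y − 27.2)² = 94.76²; (x + 30.7)² + (y − 52.2)² = 46.03².
Subtracting pairs of circle equations eliminates x²+y² and gives linear equations (the radical axes):
156.4 x + 54.4 y = -1824.40
-61.4 x + 104.4 y = 1848.55
Solving the 2×2 system: x ≈ -14.8, y ≈ 9.0 km.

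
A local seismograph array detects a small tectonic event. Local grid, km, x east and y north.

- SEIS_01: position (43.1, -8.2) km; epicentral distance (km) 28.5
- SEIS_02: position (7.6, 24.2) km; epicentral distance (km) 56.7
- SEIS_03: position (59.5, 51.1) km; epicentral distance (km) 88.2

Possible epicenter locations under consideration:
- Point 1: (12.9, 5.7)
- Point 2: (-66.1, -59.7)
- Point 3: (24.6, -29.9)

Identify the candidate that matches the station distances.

For each candidate, compare |candidate − station| to the reported distance:
Point 1: residuals SEIS_01 4.7, SEIS_02 37.5, SEIS_03 23.1 → max 37.5 km
Point 2: residuals SEIS_01 92.2, SEIS_02 55.0, SEIS_03 79.3 → max 92.2 km
Point 3: residuals SEIS_01 0.0, SEIS_02 0.0, SEIS_03 0.0 → max 0.0 km
Only Point 3 has all residuals ≈ 0.

Point 3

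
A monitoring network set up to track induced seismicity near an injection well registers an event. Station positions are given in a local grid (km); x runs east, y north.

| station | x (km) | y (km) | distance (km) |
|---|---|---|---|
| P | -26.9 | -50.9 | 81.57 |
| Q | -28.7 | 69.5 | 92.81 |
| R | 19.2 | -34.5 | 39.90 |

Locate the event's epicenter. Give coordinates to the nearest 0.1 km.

(35.1, 2.1)

Circle about each station: (x + 26.9)² + (y + 50.9)² = 81.57²; (x + 28.7)² + (y − 69.5)² = 92.81²; (x − 19.2)² + (y + 34.5)² = 39.90².
Subtracting pairs of circle equations eliminates x²+y² and gives linear equations (the radical axes):
-3.6 x + 240.8 y = 379.49
92.2 x + 32.8 y = 3306.12
Solving the 2×2 system: x ≈ 35.1, y ≈ 2.1 km.
Check against P (with the unrounded x, y): √((x + 26.9)²+(y + 50.9)²) = 81.57 ≈ 81.57 km. ✓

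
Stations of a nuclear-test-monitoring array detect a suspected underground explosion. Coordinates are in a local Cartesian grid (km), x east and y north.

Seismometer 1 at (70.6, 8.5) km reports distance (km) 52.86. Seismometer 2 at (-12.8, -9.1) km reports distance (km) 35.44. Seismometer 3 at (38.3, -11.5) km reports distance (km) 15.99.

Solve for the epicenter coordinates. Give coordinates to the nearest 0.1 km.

Circle about each station: (x − 70.6)² + (y − 8.5)² = 52.86²; (x + 12.8)² + (y + 9.1)² = 35.44²; (x − 38.3)² + (y + 11.5)² = 15.99².
Subtracting pairs of circle equations eliminates x²+y² and gives linear equations (the radical axes):
-166.8 x − 35.2 y = -3271.77
-64.6 x − 40.0 y = -918.97
Solving the 2×2 system: x ≈ 22.4, y ≈ -13.2 km.

22.4 km east, -13.2 km north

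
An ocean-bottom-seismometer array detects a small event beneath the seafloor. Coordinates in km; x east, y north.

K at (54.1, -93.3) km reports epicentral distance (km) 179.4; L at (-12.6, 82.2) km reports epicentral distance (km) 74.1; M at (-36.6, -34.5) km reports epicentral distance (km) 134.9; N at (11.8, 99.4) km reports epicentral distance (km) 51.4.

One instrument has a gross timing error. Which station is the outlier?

M

Solve using three stations at a time. Using K, L, N (subtract circle equations pairwise → linear system) gives (x, y) ≈ (61.4, 85.9).
Distances from that point to each station vs reported:
  K: calculated 179.4 vs reported 179.4 → residual 0.0 km
  L: calculated 74.1 vs reported 74.1 → residual 0.0 km
  M: calculated 155.3 vs reported 134.9 → residual 20.4 km
  N: calculated 51.4 vs reported 51.4 → residual 0.0 km
K, L, N are mutually consistent (residuals ≈ 0); M is off by 20.4 km.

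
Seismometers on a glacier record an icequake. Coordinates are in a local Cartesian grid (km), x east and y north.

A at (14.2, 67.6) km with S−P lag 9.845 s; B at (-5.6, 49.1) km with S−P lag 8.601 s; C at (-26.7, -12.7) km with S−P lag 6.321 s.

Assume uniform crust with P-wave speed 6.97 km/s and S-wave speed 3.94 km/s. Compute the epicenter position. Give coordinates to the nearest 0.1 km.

30.1 km east, -20.2 km north

Distance from S−P lag: d = Δt · v_P v_S / (v_P − v_S) = Δt · (6.97·3.94)/(6.97−3.94) ≈ 9.0633·Δt.
So d_A = 89.23, d_B = 77.95, d_C = 57.29 km.
Circle about each station: (x − 14.2)² + (y − 67.6)² = 89.23²; (x + 5.6)² + (y − 49.1)² = 77.95²; (x + 26.7)² + (y + 12.7)² = 57.29².
Subtracting the A equation from the B and C equations removes the quadratic terms:
-39.6 x − 37.0 y = -443.44
-81.8 x − 160.6 y = 782.63
Solving the 2×2 system: x ≈ 30.1, y ≈ -20.2 km.
Check against A (with the unrounded x, y): √((x − 14.2)²+(y − 67.6)²) = 89.20 ≈ 89.23 km. ✓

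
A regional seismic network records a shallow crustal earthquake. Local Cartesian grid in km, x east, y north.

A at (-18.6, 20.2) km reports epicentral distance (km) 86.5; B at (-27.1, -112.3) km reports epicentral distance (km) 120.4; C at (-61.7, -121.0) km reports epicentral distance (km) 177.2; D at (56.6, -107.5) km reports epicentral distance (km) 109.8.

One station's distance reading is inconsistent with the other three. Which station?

B

Solve using three stations at a time. Using A, C, D (subtract circle equations pairwise → linear system) gives (x, y) ≈ (66.0, 1.9).
Distances from that point to each station vs reported:
  A: calculated 86.5 vs reported 86.5 → residual 0.0 km
  B: calculated 147.3 vs reported 120.4 → residual 26.9 km
  C: calculated 177.2 vs reported 177.2 → residual 0.0 km
  D: calculated 109.8 vs reported 109.8 → residual 0.0 km
A, C, D are mutually consistent (residuals ≈ 0); B is off by 26.9 km.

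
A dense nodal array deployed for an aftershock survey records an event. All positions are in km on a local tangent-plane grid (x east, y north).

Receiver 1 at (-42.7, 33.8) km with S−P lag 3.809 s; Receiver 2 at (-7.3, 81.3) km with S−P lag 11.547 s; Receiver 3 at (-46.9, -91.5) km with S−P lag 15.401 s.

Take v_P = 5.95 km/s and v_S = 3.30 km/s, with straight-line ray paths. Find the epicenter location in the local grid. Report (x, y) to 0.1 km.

Distance from S−P lag: d = Δt · v_P v_S / (v_P − v_S) = Δt · (5.95·3.30)/(5.95−3.30) ≈ 7.4094·Δt.
So d_Receiver 1 = 28.22, d_Receiver 2 = 85.56, d_Receiver 3 = 114.11 km.
Circle about each station: (x + 42.7)² + (y − 33.8)² = 28.22²; (x + 7.3)² + (y − 81.3)² = 85.56²; (x + 46.9)² + (y + 91.5)² = 114.11².
Subtracting the Receiver 1 equation from the Receiver 2 and Receiver 3 equations removes the quadratic terms:
70.8 x + 95.0 y = -2826.90
-8.4 x − 250.6 y = -4618.59
Solving the 2×2 system: x ≈ -67.7, y ≈ 20.7 km.
Check against Receiver 1 (with the unrounded x, y): √((x + 42.7)²+(y − 33.8)²) = 28.23 ≈ 28.22 km. ✓

(-67.7, 20.7)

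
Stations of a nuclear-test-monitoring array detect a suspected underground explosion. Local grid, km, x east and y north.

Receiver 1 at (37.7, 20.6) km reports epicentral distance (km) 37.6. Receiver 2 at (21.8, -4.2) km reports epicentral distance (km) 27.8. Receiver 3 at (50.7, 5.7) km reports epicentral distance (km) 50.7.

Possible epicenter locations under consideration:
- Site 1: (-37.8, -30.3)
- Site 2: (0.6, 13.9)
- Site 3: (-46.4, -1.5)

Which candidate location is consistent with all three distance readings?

Site 2

For each candidate, compare |candidate − station| to the reported distance:
Site 1: residuals Receiver 1 53.5, Receiver 2 37.3, Receiver 3 44.8 → max 53.5 km
Site 2: residuals Receiver 1 0.1, Receiver 2 0.1, Receiver 3 0.1 → max 0.1 km
Site 3: residuals Receiver 1 49.4, Receiver 2 40.5, Receiver 3 46.7 → max 49.4 km
Only Site 2 has all residuals ≈ 0.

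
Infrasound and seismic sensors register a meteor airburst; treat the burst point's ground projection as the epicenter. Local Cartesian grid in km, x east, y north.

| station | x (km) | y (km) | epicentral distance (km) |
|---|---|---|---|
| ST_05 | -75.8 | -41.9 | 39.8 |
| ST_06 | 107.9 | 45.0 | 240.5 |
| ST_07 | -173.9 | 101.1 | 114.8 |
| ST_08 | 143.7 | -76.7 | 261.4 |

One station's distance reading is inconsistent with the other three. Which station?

ST_07

Solve using three stations at a time. Using ST_05, ST_06, ST_08 (subtract circle equations pairwise → linear system) gives (x, y) ≈ (-115.6, -43.8).
Distances from that point to each station vs reported:
  ST_05: calculated 39.9 vs reported 39.8 → residual 0.1 km
  ST_06: calculated 240.5 vs reported 240.5 → residual 0.0 km
  ST_07: calculated 156.2 vs reported 114.8 → residual 41.4 km
  ST_08: calculated 261.4 vs reported 261.4 → residual 0.0 km
ST_05, ST_06, ST_08 are mutually consistent (residuals ≈ 0); ST_07 is off by 41.4 km.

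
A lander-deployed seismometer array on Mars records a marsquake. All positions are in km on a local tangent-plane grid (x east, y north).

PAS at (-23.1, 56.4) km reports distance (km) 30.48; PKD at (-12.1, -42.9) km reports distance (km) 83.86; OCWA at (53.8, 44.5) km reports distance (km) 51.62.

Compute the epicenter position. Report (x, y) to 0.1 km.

2.4 km east, 39.7 km north

Circle about each station: (x + 23.1)² + (y − 56.4)² = 30.48²; (x + 12.1)² + (y + 42.9)² = 83.86²; (x − 53.8)² + (y − 44.5)² = 51.62².
Subtracting pairs of circle equations eliminates x²+y² and gives linear equations (the radical axes):
22.0 x − 198.6 y = -7831.22
153.8 x − 23.8 y = -575.47
Solving the 2×2 system: x ≈ 2.4, y ≈ 39.7 km.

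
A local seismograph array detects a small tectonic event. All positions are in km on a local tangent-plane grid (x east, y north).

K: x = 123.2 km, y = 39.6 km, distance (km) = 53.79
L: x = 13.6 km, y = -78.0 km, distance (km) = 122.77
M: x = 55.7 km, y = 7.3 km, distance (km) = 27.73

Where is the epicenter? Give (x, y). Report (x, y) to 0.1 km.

x ≈ 70.1 km, y ≈ 31.0 km

Circle about each station: (x − 123.2)² + (y − 39.6)² = 53.79²; (x − 13.6)² + (y + 78.0)² = 122.77²; (x − 55.7)² + (y − 7.3)² = 27.73².
Subtracting the K equation from the L and M equations removes the quadratic terms:
-219.2 x − 235.2 y = -22656.55
-135.0 x − 64.6 y = -11466.21
Solving the 2×2 system: x ≈ 70.1, y ≈ 31.0 km.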